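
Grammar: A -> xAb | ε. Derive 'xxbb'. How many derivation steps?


Derivation: A => xAb => xxAbb => xxbb
Steps: 3


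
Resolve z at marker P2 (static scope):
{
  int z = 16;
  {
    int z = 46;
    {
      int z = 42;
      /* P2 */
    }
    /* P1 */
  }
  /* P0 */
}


z declared in the same block as P2
z = 42


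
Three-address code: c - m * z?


Break into single-operator statements:
t1 = m * z
t2 = c - t1


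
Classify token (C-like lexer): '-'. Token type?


Pattern: operator symbol
Type: OPERATOR


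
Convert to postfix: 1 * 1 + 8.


Left to right (same or higher precedence on left)
Postfix: 1 1 * 8 +


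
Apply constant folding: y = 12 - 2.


12 - 2 = 10 at compile time
Optimized: y = 10


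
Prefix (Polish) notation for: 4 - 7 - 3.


left-to-right (same/higher precedence on left): tree is (- (- 4 7) 3)
Prefix: - - 4 7 3


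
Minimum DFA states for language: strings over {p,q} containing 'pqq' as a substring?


KMP-style automaton: 3 progress states + 1 absorbing accept = 4
Minimal DFA: 4 states


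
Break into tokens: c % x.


Scan left to right, longest-match per lexeme
Tokens: ID(c), OP(%), ID(x)


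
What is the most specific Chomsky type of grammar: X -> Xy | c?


Left-linear: every RHS is a terminal or one nonterminal followed by a terminal
Classification: Type 3 (Regular)


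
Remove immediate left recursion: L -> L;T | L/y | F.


Left-recursive alternatives: L;T, L/y; non-recursive: F
Introduce L': L -> FL', L' -> ;TL' | /yL' | ε


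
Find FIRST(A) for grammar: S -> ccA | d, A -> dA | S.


Per alternative of A: FIRST(dA) = {d}; FIRST(S) = {c, d}
FIRST(A) = {c, d}


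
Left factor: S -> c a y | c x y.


Common prefix: 'c'
Factored: S -> c S', S' -> a y | x y


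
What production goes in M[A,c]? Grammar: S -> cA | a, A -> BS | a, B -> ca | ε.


For [A, c]: 'c' ∈ FIRST(BS)
Entry: A -> BS


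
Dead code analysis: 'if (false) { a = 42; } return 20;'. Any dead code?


condition is constant false, so the whole block is unreachable
Dead: 'if (false) { a = 42; }'


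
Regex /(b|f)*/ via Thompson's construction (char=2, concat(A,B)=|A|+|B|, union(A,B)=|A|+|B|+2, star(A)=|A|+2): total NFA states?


Syntax tree has 2 char leaf(s), 1 union(s), 1 star(s)
chars contribute 2×2 = 4; each union adds +2; each star adds +2
Total: 4 + 2 + 2 = 8 states


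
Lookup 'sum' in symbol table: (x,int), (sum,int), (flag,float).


Lookup 'sum' → type int


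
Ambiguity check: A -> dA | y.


right-linear, alternatives start with distinct terminals 'd' vs 'y': unique leftmost derivation
Unambiguous


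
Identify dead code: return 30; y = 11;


statement follows a return and is unreachable
Dead: 'y = 11'


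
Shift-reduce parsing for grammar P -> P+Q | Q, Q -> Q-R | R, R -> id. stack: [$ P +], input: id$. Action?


no handle ('P+' is not any RHS); shift 'id'
Action: shift


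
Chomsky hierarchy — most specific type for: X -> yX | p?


Right-linear: every RHS is a terminal or a terminal followed by one nonterminal
Classification: Type 3 (Regular)


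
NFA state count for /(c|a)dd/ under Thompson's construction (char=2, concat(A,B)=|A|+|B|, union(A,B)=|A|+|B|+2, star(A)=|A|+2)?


Syntax tree has 4 char leaf(s), 1 union(s), 0 star(s)
chars contribute 4×2 = 8; each union adds +2; each star adds +2
Total: 8 + 2 + 0 = 10 states


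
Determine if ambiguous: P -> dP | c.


right-linear, alternatives start with distinct terminals 'd' vs 'c': unique leftmost derivation
Unambiguous


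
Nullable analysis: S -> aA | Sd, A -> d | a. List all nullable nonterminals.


A nonterminal is nullable iff some alternative derives ε (directly, or every symbol in it is nullable)
Nullable: {}


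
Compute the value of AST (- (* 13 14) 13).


Evaluate inner: (* 13 14) = 182
Evaluate root: (- 182 13) = 169
Result: 169


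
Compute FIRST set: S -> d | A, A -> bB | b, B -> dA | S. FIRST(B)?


Per alternative of B: FIRST(dA) = {d}; FIRST(S) = {b, d}
FIRST(B) = {b, d}


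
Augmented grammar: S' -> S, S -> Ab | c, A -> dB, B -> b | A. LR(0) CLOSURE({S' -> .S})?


Start: S' -> .S
For each item with dot before a nonterminal B, add B -> .γ for every B-production
Closure: [S' -> .S, S -> .Ab, S -> .c, A -> .dB]


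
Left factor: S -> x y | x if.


Common prefix: 'x'
Factored: S -> x S', S' -> y | if


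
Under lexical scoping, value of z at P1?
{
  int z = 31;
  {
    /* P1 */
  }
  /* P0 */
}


P1's block does not declare z; resolves to the enclosing declaration at depth 0
z = 31


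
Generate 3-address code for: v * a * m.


Break into single-operator statements:
t1 = v * a
t2 = t1 * m


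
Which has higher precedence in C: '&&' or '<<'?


'<<' is shift (level 8); '&&' is logical AND (level 2)
Higher level binds tighter
'<<' has higher precedence than '&&'


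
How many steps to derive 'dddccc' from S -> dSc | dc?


Derivation: S => dSc => ddScc => dddccc
Steps: 3


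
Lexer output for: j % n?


Scan left to right, longest-match per lexeme
Tokens: ID(j), OP(%), ID(n)


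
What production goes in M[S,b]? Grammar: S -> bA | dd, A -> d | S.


For [S, b]: 'b' ∈ FIRST(bA)
Entry: S -> bA


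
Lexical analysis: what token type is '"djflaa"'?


Pattern: double-quoted sequence
Type: STRING_LITERAL


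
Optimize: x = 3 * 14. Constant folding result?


3 * 14 = 42 at compile time
Optimized: x = 42


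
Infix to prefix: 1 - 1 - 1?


left-to-right (same/higher precedence on left): tree is (- (- 1 1) 1)
Prefix: - - 1 1 1


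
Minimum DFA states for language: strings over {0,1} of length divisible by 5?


Track length mod 5: states 0..4, accept at 0
Minimal DFA: 5 states


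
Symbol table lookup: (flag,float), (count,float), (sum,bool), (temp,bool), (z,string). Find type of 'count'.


Lookup 'count' → type float


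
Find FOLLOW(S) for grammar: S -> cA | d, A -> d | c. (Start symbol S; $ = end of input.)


$ ∈ FOLLOW(S). For each A -> αBβ: add FIRST(β)\{ε} to FOLLOW(B); if β nullable, add FOLLOW(A).
FOLLOW(S) = {$}


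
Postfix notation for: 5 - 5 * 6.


* has higher precedence, evaluate 5*6 first
Postfix: 5 5 6 * -


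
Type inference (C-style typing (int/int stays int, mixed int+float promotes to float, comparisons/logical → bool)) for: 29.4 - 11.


Operand types: float - int
Rule: mixed int/float promotes to float; int/int stays int
Result type: float


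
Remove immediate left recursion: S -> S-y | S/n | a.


Left-recursive alternatives: S-y, S/n; non-recursive: a
Introduce S': S -> aS', S' -> -yS' | /nS' | ε


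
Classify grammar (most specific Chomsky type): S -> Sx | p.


Left-linear: every RHS is a terminal or one nonterminal followed by a terminal
Classification: Type 3 (Regular)


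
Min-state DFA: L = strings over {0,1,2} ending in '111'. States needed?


Track the longest suffix of input matching a prefix of '111': 4 classes (prefixes of length 0..3)
Minimal DFA: 4 states


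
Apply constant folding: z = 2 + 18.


2 + 18 = 20 at compile time
Optimized: z = 20


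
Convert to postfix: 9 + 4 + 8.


Left to right (same or higher precedence on left)
Postfix: 9 4 + 8 +


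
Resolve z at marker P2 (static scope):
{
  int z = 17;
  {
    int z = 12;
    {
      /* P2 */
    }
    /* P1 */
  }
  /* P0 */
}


P2's block does not declare z; resolves to the enclosing declaration at depth 1
z = 12


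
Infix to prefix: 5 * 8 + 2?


left-to-right (same/higher precedence on left): tree is (+ (* 5 8) 2)
Prefix: + * 5 8 2


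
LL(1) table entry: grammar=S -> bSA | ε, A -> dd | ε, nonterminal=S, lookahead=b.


For [S, b]: 'b' ∈ FIRST(bSA)
Entry: S -> bSA


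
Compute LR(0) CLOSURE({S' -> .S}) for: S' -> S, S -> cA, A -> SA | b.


Start: S' -> .S
For each item with dot before a nonterminal B, add B -> .γ for every B-production
Closure: [S' -> .S, S -> .cA]


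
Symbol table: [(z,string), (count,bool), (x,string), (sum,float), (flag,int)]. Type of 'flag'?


Lookup 'flag' → type int


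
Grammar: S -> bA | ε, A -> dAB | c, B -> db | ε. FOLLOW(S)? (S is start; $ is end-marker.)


$ ∈ FOLLOW(S). For each A -> αBβ: add FIRST(β)\{ε} to FOLLOW(B); if β nullable, add FOLLOW(A).
FOLLOW(S) = {$}


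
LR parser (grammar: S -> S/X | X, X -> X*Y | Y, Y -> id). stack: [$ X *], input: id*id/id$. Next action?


no handle; shift 'id'
Action: shift


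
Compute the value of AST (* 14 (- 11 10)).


Evaluate inner: (- 11 10) = 1
Evaluate root: (* 14 1) = 14
Result: 14


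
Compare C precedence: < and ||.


'<' is relational (level 7); '||' is logical OR (level 1)
Higher level binds tighter
'<' has higher precedence than '||'


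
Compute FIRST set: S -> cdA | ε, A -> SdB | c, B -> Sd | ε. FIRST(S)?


Per alternative of S: FIRST(cdA) = {c}; FIRST(ε) = {ε}
FIRST(S) = {c, ε}


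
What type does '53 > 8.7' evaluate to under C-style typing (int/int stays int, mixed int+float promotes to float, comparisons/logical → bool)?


Operand types: int > float
Rule: comparison yields bool
Result type: bool


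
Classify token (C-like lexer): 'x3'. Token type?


Pattern: letter/underscore followed by alphanumerics, not a keyword
Type: IDENTIFIER


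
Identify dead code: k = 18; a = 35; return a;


k is assigned but never read
Dead: 'k = 18'


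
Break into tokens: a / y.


Scan left to right, longest-match per lexeme
Tokens: ID(a), OP(/), ID(y)


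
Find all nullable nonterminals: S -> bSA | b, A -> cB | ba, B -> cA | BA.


A nonterminal is nullable iff some alternative derives ε (directly, or every symbol in it is nullable)
Nullable: {}


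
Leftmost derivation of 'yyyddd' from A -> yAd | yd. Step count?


Derivation: A => yAd => yyAdd => yyyddd
Steps: 3


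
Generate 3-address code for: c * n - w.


Break into single-operator statements:
t1 = c * n
t2 = t1 - w


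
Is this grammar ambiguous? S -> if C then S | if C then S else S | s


dangling else: 'if C then if C then s else s' parses two ways
Ambiguous


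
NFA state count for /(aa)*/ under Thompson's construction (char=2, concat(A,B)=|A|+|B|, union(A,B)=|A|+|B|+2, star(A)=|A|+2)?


Syntax tree has 2 char leaf(s), 0 union(s), 1 star(s)
chars contribute 2×2 = 4; each union adds +2; each star adds +2
Total: 4 + 0 + 2 = 6 states


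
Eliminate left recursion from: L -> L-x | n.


Left-recursive alternatives: L-x; non-recursive: n
Introduce L': L -> nL', L' -> -xL' | ε


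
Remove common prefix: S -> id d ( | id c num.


Common prefix: 'id'
Factored: S -> id S', S' -> d ( | c num


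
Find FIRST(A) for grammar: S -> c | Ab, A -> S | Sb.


Per alternative of A: FIRST(S) = {c}; FIRST(Sb) = {c}
FIRST(A) = {c}


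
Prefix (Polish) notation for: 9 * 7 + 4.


left-to-right (same/higher precedence on left): tree is (+ (* 9 7) 4)
Prefix: + * 9 7 4


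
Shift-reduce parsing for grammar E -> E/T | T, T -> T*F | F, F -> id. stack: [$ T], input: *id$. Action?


shift '*' to continue T -> T*F
Action: shift


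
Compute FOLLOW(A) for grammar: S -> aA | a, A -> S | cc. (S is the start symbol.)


$ ∈ FOLLOW(S). For each A -> αBβ: add FIRST(β)\{ε} to FOLLOW(B); if β nullable, add FOLLOW(A).
FOLLOW(A) = {$}


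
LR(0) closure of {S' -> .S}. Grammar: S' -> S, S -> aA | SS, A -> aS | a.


Start: S' -> .S
For each item with dot before a nonterminal B, add B -> .γ for every B-production
Closure: [S' -> .S, S -> .aA, S -> .SS]


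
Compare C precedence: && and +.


'+' is additive (level 9); '&&' is logical AND (level 2)
Higher level binds tighter
'+' has higher precedence than '&&'


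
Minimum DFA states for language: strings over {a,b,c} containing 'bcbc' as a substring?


KMP-style automaton: 4 progress states + 1 absorbing accept = 5
Minimal DFA: 5 states


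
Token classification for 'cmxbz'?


Pattern: letter/underscore followed by alphanumerics, not a keyword
Type: IDENTIFIER


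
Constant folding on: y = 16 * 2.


16 * 2 = 32 at compile time
Optimized: y = 32


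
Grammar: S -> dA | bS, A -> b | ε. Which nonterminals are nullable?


A nonterminal is nullable iff some alternative derives ε (directly, or every symbol in it is nullable)
Nullable: {A}


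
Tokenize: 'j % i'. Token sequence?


Scan left to right, longest-match per lexeme
Tokens: ID(j), OP(%), ID(i)


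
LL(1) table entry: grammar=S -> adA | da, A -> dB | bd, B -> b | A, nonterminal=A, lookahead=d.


For [A, d]: 'd' ∈ FIRST(dB)
Entry: A -> dB


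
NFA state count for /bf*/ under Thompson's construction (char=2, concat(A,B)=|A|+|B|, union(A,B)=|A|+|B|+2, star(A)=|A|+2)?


Syntax tree has 2 char leaf(s), 0 union(s), 1 star(s)
chars contribute 2×2 = 4; each union adds +2; each star adds +2
Total: 4 + 0 + 2 = 6 states


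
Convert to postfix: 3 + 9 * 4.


* has higher precedence, evaluate 9*4 first
Postfix: 3 9 4 * +


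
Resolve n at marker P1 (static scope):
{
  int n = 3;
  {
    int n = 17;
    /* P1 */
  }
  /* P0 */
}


n declared in the same block as P1
n = 17


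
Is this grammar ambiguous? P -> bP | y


right-linear, alternatives start with distinct terminals 'b' vs 'y': unique leftmost derivation
Unambiguous


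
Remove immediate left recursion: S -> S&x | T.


Left-recursive alternatives: S&x; non-recursive: T
Introduce S': S -> TS', S' -> &xS' | ε


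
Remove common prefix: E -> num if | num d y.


Common prefix: 'num'
Factored: E -> num E', E' -> if | d y


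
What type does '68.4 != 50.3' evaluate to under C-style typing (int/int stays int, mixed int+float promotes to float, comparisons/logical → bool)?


Operand types: float != float
Rule: comparison yields bool
Result type: bool


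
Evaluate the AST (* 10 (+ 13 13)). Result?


Evaluate inner: (+ 13 13) = 26
Evaluate root: (* 10 26) = 260
Result: 260


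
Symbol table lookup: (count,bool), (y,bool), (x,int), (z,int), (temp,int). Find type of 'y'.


Lookup 'y' → type bool


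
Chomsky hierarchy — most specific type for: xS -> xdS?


LHS has context (more than one symbol) and |LHS| ≤ |RHS|
Classification: Type 1 (Context-Sensitive)


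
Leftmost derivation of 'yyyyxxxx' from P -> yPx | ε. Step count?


Derivation: P => yPx => yyPxx => yyyPxxx => yyyyPxxxx => yyyyxxxx
Steps: 5


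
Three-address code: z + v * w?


Break into single-operator statements:
t1 = v * w
t2 = z + t1


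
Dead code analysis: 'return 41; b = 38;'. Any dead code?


statement follows a return and is unreachable
Dead: 'b = 38'


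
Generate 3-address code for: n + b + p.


Break into single-operator statements:
t1 = n + b
t2 = t1 + p


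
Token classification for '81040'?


Pattern: digits only
Type: INTEGER_LITERAL


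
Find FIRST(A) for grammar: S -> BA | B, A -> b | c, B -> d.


Per alternative of A: FIRST(b) = {b}; FIRST(c) = {c}
FIRST(A) = {b, c}


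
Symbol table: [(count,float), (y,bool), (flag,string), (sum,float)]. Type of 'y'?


Lookup 'y' → type bool


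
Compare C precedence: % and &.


'%' is multiplicative (level 10); '&' is bitwise AND (level 5)
Higher level binds tighter
'%' has higher precedence than '&'


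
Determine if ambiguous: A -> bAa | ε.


balanced b^n…a^n: each string has a unique parse
Unambiguous


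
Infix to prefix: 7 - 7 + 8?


left-to-right (same/higher precedence on left): tree is (+ (- 7 7) 8)
Prefix: + - 7 7 8


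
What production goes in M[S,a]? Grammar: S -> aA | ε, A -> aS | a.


For [S, a]: 'a' ∈ FIRST(aA)
Entry: S -> aA


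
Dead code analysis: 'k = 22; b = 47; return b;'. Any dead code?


k is assigned but never read
Dead: 'k = 22'


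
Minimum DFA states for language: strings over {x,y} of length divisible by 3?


Track length mod 3: states 0..2, accept at 0
Minimal DFA: 3 states


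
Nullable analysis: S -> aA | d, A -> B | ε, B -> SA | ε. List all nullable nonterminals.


A nonterminal is nullable iff some alternative derives ε (directly, or every symbol in it is nullable)
Nullable: {A, B}


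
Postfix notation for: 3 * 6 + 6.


Left to right (same or higher precedence on left)
Postfix: 3 6 * 6 +


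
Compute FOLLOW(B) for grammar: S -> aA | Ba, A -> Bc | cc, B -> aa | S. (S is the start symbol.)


$ ∈ FOLLOW(S). For each A -> αBβ: add FIRST(β)\{ε} to FOLLOW(B); if β nullable, add FOLLOW(A).
FOLLOW(B) = {a, c}


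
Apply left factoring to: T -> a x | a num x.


Common prefix: 'a'
Factored: T -> a T', T' -> x | num x


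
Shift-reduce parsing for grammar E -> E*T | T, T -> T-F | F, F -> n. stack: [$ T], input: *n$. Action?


lookahead ∉ {-} so T won't extend; reduce E -> T
Action: reduce (E -> T)


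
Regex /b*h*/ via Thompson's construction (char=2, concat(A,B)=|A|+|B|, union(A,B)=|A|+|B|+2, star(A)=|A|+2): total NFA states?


Syntax tree has 2 char leaf(s), 0 union(s), 2 star(s)
chars contribute 2×2 = 4; each union adds +2; each star adds +2
Total: 4 + 0 + 4 = 8 states


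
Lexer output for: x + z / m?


Scan left to right, longest-match per lexeme
Tokens: ID(x), OP(+), ID(z), OP(/), ID(m)


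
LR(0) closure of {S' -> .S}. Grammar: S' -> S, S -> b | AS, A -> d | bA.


Start: S' -> .S
For each item with dot before a nonterminal B, add B -> .γ for every B-production
Closure: [S' -> .S, S -> .b, S -> .AS, A -> .d, A -> .bA]


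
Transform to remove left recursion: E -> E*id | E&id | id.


Left-recursive alternatives: E*id, E&id; non-recursive: id
Introduce E': E -> idE', E' -> *idE' | &idE' | ε


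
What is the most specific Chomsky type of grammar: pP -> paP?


LHS has context (more than one symbol) and |LHS| ≤ |RHS|
Classification: Type 1 (Context-Sensitive)


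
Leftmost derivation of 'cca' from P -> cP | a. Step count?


Derivation: P => cP => ccP => cca
Steps: 3


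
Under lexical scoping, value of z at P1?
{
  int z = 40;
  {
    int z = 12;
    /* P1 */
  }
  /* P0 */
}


z declared in the same block as P1
z = 12


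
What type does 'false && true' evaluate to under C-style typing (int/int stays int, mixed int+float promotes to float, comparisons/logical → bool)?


Operand types: bool && bool
Rule: logical operators take bool operands and yield bool
Result type: bool


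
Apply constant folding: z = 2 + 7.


2 + 7 = 9 at compile time
Optimized: z = 9


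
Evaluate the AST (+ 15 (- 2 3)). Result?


Evaluate inner: (- 2 3) = -1
Evaluate root: (+ 15 -1) = 14
Result: 14


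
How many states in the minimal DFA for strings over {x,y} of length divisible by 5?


Track length mod 5: states 0..4, accept at 0
Minimal DFA: 5 states


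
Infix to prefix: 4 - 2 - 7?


left-to-right (same/higher precedence on left): tree is (- (- 4 2) 7)
Prefix: - - 4 2 7


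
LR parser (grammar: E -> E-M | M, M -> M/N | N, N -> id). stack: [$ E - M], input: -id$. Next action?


handle 'E-M' on top; lookahead ∈ FOLLOW(E) = {-, $}
Action: reduce (E -> E-M)


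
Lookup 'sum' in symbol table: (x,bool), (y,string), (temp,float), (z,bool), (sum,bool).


Lookup 'sum' → type bool


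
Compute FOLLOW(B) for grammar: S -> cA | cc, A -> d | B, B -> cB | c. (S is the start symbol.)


$ ∈ FOLLOW(S). For each A -> αBβ: add FIRST(β)\{ε} to FOLLOW(B); if β nullable, add FOLLOW(A).
FOLLOW(B) = {$}


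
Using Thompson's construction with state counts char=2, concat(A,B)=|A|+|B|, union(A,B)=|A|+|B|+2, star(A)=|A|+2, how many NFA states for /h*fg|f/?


Syntax tree has 4 char leaf(s), 1 union(s), 1 star(s)
chars contribute 4×2 = 8; each union adds +2; each star adds +2
Total: 8 + 2 + 2 = 12 states


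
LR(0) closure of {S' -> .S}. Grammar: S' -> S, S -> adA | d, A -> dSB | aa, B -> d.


Start: S' -> .S
For each item with dot before a nonterminal B, add B -> .γ for every B-production
Closure: [S' -> .S, S -> .adA, S -> .d]


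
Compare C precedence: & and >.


'>' is relational (level 7); '&' is bitwise AND (level 5)
Higher level binds tighter
'>' has higher precedence than '&'


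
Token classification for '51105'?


Pattern: digits only
Type: INTEGER_LITERAL


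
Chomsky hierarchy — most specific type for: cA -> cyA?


LHS has context (more than one symbol) and |LHS| ≤ |RHS|
Classification: Type 1 (Context-Sensitive)


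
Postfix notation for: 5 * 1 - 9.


Left to right (same or higher precedence on left)
Postfix: 5 1 * 9 -


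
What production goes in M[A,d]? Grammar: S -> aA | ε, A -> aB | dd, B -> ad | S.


For [A, d]: 'd' ∈ FIRST(dd)
Entry: A -> dd


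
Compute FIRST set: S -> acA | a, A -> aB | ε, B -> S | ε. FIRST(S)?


Per alternative of S: FIRST(acA) = {a}; FIRST(a) = {a}
FIRST(S) = {a}


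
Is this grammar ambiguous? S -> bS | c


right-linear, alternatives start with distinct terminals 'b' vs 'c': unique leftmost derivation
Unambiguous


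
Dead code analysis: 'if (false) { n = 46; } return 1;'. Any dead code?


condition is constant false, so the whole block is unreachable
Dead: 'if (false) { n = 46; }'


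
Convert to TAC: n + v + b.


Break into single-operator statements:
t1 = n + v
t2 = t1 + b


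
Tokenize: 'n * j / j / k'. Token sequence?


Scan left to right, longest-match per lexeme
Tokens: ID(n), OP(*), ID(j), OP(/), ID(j), OP(/), ID(k)


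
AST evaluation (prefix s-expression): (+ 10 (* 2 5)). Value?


Evaluate inner: (* 2 5) = 10
Evaluate root: (+ 10 10) = 20
Result: 20


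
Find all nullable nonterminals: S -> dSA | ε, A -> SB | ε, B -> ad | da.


A nonterminal is nullable iff some alternative derives ε (directly, or every symbol in it is nullable)
Nullable: {A, S}


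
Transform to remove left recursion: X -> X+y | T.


Left-recursive alternatives: X+y; non-recursive: T
Introduce X': X -> TX', X' -> +yX' | ε


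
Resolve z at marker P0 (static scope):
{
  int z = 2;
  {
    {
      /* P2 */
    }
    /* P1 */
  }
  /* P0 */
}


z declared in the same block as P0
z = 2


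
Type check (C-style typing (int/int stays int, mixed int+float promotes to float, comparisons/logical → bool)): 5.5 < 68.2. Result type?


Operand types: float < float
Rule: comparison yields bool
Result type: bool


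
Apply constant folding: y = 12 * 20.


12 * 20 = 240 at compile time
Optimized: y = 240


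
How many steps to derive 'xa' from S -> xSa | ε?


Derivation: S => xSa => xa
Steps: 2


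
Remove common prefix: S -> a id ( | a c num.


Common prefix: 'a'
Factored: S -> a S', S' -> id ( | c num


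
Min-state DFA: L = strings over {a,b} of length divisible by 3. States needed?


Track length mod 3: states 0..2, accept at 0
Minimal DFA: 3 states


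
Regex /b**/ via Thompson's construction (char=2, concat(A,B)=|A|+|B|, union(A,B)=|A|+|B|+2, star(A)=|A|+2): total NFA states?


Syntax tree has 1 char leaf(s), 0 union(s), 2 star(s)
chars contribute 1×2 = 2; each union adds +2; each star adds +2
Total: 2 + 0 + 4 = 6 states


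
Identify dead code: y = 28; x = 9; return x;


y is assigned but never read
Dead: 'y = 28'


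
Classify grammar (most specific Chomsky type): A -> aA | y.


Right-linear: every RHS is a terminal or a terminal followed by one nonterminal
Classification: Type 3 (Regular)


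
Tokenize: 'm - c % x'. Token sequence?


Scan left to right, longest-match per lexeme
Tokens: ID(m), OP(-), ID(c), OP(%), ID(x)


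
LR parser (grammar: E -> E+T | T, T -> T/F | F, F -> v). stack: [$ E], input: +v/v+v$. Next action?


shift '+' to continue E -> E+T
Action: shift


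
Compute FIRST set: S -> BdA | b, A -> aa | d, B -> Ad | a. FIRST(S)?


Per alternative of S: FIRST(BdA) = {a, d}; FIRST(b) = {b}
FIRST(S) = {a, b, d}


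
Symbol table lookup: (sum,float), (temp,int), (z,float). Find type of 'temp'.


Lookup 'temp' → type int


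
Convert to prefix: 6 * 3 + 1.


left-to-right (same/higher precedence on left): tree is (+ (* 6 3) 1)
Prefix: + * 6 3 1


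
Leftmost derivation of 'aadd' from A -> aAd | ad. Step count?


Derivation: A => aAd => aadd
Steps: 2


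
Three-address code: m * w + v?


Break into single-operator statements:
t1 = m * w
t2 = t1 + v


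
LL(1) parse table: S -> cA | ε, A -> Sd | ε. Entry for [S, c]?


For [S, c]: 'c' ∈ FIRST(cA)
Entry: S -> cA


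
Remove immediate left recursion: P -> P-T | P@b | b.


Left-recursive alternatives: P-T, P@b; non-recursive: b
Introduce P': P -> bP', P' -> -TP' | @bP' | ε


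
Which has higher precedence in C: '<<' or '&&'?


'<<' is shift (level 8); '&&' is logical AND (level 2)
Higher level binds tighter
'<<' has higher precedence than '&&'


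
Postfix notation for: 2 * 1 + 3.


Left to right (same or higher precedence on left)
Postfix: 2 1 * 3 +


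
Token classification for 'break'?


Pattern: reserved word
Type: KEYWORD


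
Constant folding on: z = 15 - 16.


15 - 16 = -1 at compile time
Optimized: z = -1


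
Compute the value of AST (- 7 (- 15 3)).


Evaluate inner: (- 15 3) = 12
Evaluate root: (- 7 12) = -5
Result: -5


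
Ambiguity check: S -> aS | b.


right-linear, alternatives start with distinct terminals 'a' vs 'b': unique leftmost derivation
Unambiguous


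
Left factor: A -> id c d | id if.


Common prefix: 'id'
Factored: A -> id A', A' -> c d | if


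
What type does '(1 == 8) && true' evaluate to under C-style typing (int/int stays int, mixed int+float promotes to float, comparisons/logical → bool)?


Operand types: bool && bool
Rule: logical operators take bool operands and yield bool
Result type: bool


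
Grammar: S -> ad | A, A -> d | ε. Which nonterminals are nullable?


A nonterminal is nullable iff some alternative derives ε (directly, or every symbol in it is nullable)
Nullable: {A, S}


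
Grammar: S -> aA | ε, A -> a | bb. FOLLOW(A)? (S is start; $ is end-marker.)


$ ∈ FOLLOW(S). For each A -> αBβ: add FIRST(β)\{ε} to FOLLOW(B); if β nullable, add FOLLOW(A).
FOLLOW(A) = {$}


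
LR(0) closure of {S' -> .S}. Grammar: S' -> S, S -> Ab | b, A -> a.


Start: S' -> .S
For each item with dot before a nonterminal B, add B -> .γ for every B-production
Closure: [S' -> .S, S -> .Ab, S -> .b, A -> .a]


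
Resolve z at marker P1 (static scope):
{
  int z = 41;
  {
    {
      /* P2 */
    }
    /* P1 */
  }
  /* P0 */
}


P1's block does not declare z; resolves to the enclosing declaration at depth 0
z = 41


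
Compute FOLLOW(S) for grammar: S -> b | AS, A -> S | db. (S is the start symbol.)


$ ∈ FOLLOW(S). For each A -> αBβ: add FIRST(β)\{ε} to FOLLOW(B); if β nullable, add FOLLOW(A).
FOLLOW(S) = {$, b, d}


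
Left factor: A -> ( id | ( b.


Common prefix: '('
Factored: A -> ( A', A' -> id | b


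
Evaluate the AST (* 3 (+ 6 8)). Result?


Evaluate inner: (+ 6 8) = 14
Evaluate root: (* 3 14) = 42
Result: 42


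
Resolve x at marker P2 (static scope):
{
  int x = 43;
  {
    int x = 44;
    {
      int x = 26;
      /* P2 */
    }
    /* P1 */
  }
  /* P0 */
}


x declared in the same block as P2
x = 26


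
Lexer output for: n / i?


Scan left to right, longest-match per lexeme
Tokens: ID(n), OP(/), ID(i)


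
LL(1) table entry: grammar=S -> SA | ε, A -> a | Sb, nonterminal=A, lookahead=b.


For [A, b]: 'b' ∈ FIRST(Sb)
Entry: A -> Sb


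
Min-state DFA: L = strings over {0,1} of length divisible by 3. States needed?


Track length mod 3: states 0..2, accept at 0
Minimal DFA: 3 states


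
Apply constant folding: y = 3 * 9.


3 * 9 = 27 at compile time
Optimized: y = 27


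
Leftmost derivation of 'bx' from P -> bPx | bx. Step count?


Derivation: P => bx
Steps: 1


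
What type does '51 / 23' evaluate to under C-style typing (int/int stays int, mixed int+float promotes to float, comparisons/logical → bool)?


Operand types: int / int
Rule: mixed int/float promotes to float; int/int stays int
Result type: int


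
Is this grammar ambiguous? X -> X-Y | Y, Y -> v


precedence layered via separate nonterminal Y: deterministic
Unambiguous


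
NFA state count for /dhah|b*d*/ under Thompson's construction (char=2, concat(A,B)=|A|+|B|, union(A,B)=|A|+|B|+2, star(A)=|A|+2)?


Syntax tree has 6 char leaf(s), 1 union(s), 2 star(s)
chars contribute 6×2 = 12; each union adds +2; each star adds +2
Total: 12 + 2 + 4 = 18 states


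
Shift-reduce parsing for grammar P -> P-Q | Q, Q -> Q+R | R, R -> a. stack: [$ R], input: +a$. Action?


'R' (not preceded by Q+) is the handle for Q -> R
Action: reduce (Q -> R)


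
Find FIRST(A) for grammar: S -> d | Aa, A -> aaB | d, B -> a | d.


Per alternative of A: FIRST(aaB) = {a}; FIRST(d) = {d}
FIRST(A) = {a, d}


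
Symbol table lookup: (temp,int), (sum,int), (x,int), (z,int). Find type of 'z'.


Lookup 'z' → type int


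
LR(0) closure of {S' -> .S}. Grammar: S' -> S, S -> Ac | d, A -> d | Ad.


Start: S' -> .S
For each item with dot before a nonterminal B, add B -> .γ for every B-production
Closure: [S' -> .S, S -> .Ac, S -> .d, A -> .d, A -> .Ad]


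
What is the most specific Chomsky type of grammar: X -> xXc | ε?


Single nonterminal LHS, but x^n c^n is not regular
Classification: Type 2 (Context-Free)


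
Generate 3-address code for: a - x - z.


Break into single-operator statements:
t1 = a - x
t2 = t1 - z


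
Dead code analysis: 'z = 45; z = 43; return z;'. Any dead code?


first assignment to z is overwritten before any read
Dead: 'z = 45'


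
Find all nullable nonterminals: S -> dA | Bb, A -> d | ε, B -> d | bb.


A nonterminal is nullable iff some alternative derives ε (directly, or every symbol in it is nullable)
Nullable: {A}


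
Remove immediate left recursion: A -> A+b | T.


Left-recursive alternatives: A+b; non-recursive: T
Introduce A': A -> TA', A' -> +bA' | ε


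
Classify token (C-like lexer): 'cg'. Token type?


Pattern: letter/underscore followed by alphanumerics, not a keyword
Type: IDENTIFIER


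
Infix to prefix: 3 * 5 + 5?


left-to-right (same/higher precedence on left): tree is (+ (* 3 5) 5)
Prefix: + * 3 5 5


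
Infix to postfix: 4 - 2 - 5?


Left to right (same or higher precedence on left)
Postfix: 4 2 - 5 -


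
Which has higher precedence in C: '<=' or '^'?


'<=' is relational (level 7); '^' is bitwise XOR (level 4)
Higher level binds tighter
'<=' has higher precedence than '^'


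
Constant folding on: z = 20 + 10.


20 + 10 = 30 at compile time
Optimized: z = 30


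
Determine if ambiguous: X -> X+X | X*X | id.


'id+id*id' has two parse trees (no precedence encoded between + and *)
Ambiguous


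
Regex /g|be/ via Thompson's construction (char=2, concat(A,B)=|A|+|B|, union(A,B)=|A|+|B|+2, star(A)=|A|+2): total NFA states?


Syntax tree has 3 char leaf(s), 1 union(s), 0 star(s)
chars contribute 3×2 = 6; each union adds +2; each star adds +2
Total: 6 + 2 + 0 = 8 states


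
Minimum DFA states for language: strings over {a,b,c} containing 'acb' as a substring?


KMP-style automaton: 3 progress states + 1 absorbing accept = 4
Minimal DFA: 4 states


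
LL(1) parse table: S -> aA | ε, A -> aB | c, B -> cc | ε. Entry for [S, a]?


For [S, a]: 'a' ∈ FIRST(aA)
Entry: S -> aA


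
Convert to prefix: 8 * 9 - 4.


left-to-right (same/higher precedence on left): tree is (- (* 8 9) 4)
Prefix: - * 8 9 4


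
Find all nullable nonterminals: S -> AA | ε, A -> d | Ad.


A nonterminal is nullable iff some alternative derives ε (directly, or every symbol in it is nullable)
Nullable: {S}


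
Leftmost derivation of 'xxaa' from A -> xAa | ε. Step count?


Derivation: A => xAa => xxAaa => xxaa
Steps: 3


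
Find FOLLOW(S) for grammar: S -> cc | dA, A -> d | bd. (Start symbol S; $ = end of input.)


$ ∈ FOLLOW(S). For each A -> αBβ: add FIRST(β)\{ε} to FOLLOW(B); if β nullable, add FOLLOW(A).
FOLLOW(S) = {$}


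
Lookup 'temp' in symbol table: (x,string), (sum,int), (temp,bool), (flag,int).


Lookup 'temp' → type bool


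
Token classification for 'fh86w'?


Pattern: letter/underscore followed by alphanumerics, not a keyword
Type: IDENTIFIER


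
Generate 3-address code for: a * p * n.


Break into single-operator statements:
t1 = a * p
t2 = t1 * n


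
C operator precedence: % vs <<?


'%' is multiplicative (level 10); '<<' is shift (level 8)
Higher level binds tighter
'%' has higher precedence than '<<'


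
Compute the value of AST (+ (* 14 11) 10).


Evaluate inner: (* 14 11) = 154
Evaluate root: (+ 154 10) = 164
Result: 164


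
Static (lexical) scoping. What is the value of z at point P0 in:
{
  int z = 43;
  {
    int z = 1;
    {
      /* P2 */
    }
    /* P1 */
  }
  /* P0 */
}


z declared in the same block as P0
z = 43


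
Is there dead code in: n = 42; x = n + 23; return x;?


n is read by x's definition; x is returned
No dead code


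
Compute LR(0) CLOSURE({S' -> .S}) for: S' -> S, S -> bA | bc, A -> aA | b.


Start: S' -> .S
For each item with dot before a nonterminal B, add B -> .γ for every B-production
Closure: [S' -> .S, S -> .bA, S -> .bc]


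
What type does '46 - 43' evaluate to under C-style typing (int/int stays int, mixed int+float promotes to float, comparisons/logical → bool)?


Operand types: int - int
Rule: mixed int/float promotes to float; int/int stays int
Result type: int


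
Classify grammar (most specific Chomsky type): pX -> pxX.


LHS has context (more than one symbol) and |LHS| ≤ |RHS|
Classification: Type 1 (Context-Sensitive)


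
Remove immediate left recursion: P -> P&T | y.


Left-recursive alternatives: P&T; non-recursive: y
Introduce P': P -> yP', P' -> &TP' | ε


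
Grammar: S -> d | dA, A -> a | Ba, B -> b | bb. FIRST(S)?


Per alternative of S: FIRST(d) = {d}; FIRST(dA) = {d}
FIRST(S) = {d}


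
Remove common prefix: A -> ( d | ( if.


Common prefix: '('
Factored: A -> ( A', A' -> d | if


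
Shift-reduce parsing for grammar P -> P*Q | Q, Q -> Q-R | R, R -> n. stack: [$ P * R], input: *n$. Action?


'R' (not preceded by Q-) is the handle for Q -> R
Action: reduce (Q -> R)


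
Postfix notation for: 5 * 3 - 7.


Left to right (same or higher precedence on left)
Postfix: 5 3 * 7 -


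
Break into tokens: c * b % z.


Scan left to right, longest-match per lexeme
Tokens: ID(c), OP(*), ID(b), OP(%), ID(z)


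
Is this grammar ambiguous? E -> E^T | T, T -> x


precedence layered via separate nonterminal T: deterministic
Unambiguous


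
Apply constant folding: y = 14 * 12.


14 * 12 = 168 at compile time
Optimized: y = 168


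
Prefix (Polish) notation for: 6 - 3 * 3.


'*' binds tighter: tree is (- 6 (* 3 3))
Prefix: - 6 * 3 3


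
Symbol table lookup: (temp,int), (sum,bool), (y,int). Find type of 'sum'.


Lookup 'sum' → type bool


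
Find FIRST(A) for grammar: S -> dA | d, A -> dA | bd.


Per alternative of A: FIRST(dA) = {d}; FIRST(bd) = {b}
FIRST(A) = {b, d}


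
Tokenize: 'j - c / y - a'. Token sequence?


Scan left to right, longest-match per lexeme
Tokens: ID(j), OP(-), ID(c), OP(/), ID(y), OP(-), ID(a)


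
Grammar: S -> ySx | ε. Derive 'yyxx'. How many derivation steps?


Derivation: S => ySx => yySxx => yyxx
Steps: 3


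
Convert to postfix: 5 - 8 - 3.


Left to right (same or higher precedence on left)
Postfix: 5 8 - 3 -


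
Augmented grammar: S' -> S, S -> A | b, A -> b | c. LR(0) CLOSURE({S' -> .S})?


Start: S' -> .S
For each item with dot before a nonterminal B, add B -> .γ for every B-production
Closure: [S' -> .S, S -> .A, S -> .b, A -> .b, A -> .c]


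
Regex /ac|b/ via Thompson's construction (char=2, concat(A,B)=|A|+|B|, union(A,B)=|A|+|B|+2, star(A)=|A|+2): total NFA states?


Syntax tree has 3 char leaf(s), 1 union(s), 0 star(s)
chars contribute 3×2 = 6; each union adds +2; each star adds +2
Total: 6 + 2 + 0 = 8 states


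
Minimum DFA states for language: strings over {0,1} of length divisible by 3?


Track length mod 3: states 0..2, accept at 0
Minimal DFA: 3 states


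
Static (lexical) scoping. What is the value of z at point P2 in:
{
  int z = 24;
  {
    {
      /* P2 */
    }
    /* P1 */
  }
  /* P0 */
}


P2's block does not declare z; resolves to the enclosing declaration at depth 0
z = 24


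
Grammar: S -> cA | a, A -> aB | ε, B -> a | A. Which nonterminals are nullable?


A nonterminal is nullable iff some alternative derives ε (directly, or every symbol in it is nullable)
Nullable: {A, B}


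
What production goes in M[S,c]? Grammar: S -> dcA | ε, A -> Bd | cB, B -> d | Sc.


For [S, c]: ε is nullable and 'c' ∈ FOLLOW(S)
Entry: S -> ε


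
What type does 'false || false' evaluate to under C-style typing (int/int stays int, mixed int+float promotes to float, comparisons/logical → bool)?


Operand types: bool || bool
Rule: logical operators take bool operands and yield bool
Result type: bool


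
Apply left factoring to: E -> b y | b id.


Common prefix: 'b'
Factored: E -> b E', E' -> y | id


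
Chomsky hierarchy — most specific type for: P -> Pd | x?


Left-linear: every RHS is a terminal or one nonterminal followed by a terminal
Classification: Type 3 (Regular)


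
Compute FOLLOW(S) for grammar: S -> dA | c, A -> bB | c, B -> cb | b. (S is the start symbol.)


$ ∈ FOLLOW(S). For each A -> αBβ: add FIRST(β)\{ε} to FOLLOW(B); if β nullable, add FOLLOW(A).
FOLLOW(S) = {$}


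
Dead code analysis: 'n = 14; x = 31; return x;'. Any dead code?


n is assigned but never read
Dead: 'n = 14'


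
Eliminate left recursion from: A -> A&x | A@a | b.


Left-recursive alternatives: A&x, A@a; non-recursive: b
Introduce A': A -> bA', A' -> &xA' | @aA' | ε


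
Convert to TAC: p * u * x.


Break into single-operator statements:
t1 = p * u
t2 = t1 * x


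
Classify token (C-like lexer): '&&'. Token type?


Pattern: operator symbol
Type: OPERATOR


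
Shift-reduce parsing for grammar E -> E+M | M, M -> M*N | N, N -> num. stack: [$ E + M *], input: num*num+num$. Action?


no handle; shift 'num'
Action: shift


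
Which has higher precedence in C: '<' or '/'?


'/' is multiplicative (level 10); '<' is relational (level 7)
Higher level binds tighter
'/' has higher precedence than '<'


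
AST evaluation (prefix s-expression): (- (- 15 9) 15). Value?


Evaluate inner: (- 15 9) = 6
Evaluate root: (- 6 15) = -9
Result: -9


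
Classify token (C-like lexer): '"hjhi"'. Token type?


Pattern: double-quoted sequence
Type: STRING_LITERAL


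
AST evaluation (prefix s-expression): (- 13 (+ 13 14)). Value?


Evaluate inner: (+ 13 14) = 27
Evaluate root: (- 13 27) = -14
Result: -14


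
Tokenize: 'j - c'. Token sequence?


Scan left to right, longest-match per lexeme
Tokens: ID(j), OP(-), ID(c)


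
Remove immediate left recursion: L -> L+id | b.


Left-recursive alternatives: L+id; non-recursive: b
Introduce L': L -> bL', L' -> +idL' | ε


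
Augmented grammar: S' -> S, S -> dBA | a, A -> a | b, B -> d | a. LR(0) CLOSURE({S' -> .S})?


Start: S' -> .S
For each item with dot before a nonterminal B, add B -> .γ for every B-production
Closure: [S' -> .S, S -> .dBA, S -> .a]
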